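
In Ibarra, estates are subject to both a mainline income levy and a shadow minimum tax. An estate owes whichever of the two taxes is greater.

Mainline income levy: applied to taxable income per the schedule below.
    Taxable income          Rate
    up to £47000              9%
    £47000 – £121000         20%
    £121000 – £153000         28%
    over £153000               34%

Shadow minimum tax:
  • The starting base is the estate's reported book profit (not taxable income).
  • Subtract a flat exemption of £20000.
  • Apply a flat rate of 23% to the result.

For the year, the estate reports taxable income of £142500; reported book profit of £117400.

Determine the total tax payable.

Shadow minimum tax:
  Base (reported book profit): £117400
  Less exemption £20000 → base £97400
  £97400 × 23% = £22402

Mainline income levy:
  £47000 × 9% = £4230
  £74000 × 20% = £14800
  £21500 × 28% = £6020
  → £25050

£25050 > £22402, so the mainline income levy governs.

£25050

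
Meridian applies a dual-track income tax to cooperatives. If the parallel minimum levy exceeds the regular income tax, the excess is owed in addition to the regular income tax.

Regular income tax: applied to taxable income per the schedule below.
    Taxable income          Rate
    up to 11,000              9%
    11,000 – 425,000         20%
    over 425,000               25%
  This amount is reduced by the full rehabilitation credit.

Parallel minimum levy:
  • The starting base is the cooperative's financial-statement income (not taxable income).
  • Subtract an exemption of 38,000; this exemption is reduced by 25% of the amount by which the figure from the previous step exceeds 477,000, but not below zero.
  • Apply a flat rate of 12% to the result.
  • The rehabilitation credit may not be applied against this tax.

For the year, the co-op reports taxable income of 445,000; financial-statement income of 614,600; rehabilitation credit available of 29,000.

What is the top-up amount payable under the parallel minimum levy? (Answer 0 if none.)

13,530

Parallel minimum levy:
  Base (financial-statement income): 614,600
  Exemption: 38,000 − 25% × (614,600 − 477,000) = 38,000 − 34,400 = 3,600
  Base: 614,600 − 3,600 = 611,000
  611,000 × 12% = 73,320

Regular income tax:
  11,000 × 9% = 990
  414,000 × 20% = 82,800
  20,000 × 25% = 5,000
  → 88,790
  Less rehabilitation credit 29,000 → 59,790

Excess of parallel minimum levy over regular income tax: 73,320 − 59,790 = 13,530.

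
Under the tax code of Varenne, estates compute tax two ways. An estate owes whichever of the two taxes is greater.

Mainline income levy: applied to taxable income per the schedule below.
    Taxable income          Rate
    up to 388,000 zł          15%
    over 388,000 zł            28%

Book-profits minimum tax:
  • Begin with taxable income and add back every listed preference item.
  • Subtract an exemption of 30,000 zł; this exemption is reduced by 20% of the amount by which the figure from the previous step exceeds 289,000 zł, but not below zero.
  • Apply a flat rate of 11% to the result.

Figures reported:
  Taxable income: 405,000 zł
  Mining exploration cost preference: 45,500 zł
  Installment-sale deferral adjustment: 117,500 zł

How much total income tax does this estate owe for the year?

62,960 zł

Mainline income levy:
  388,000 zł × 15% = 58,200 zł
  17,000 zł × 28% = 4,760 zł
  → 62,960 zł

Book-profits minimum tax:
  Adjusted income: 405,000 zł + 45,500 zł + 117,500 zł = 568,000 zł
  Exemption: 20% × (568,000 zł − 289,000 zł) = 55,800 zł ≥ 30,000 zł, so the exemption is fully phased out
  Base: 568,000 zł − 0 zł = 568,000 zł
  568,000 zł × 11% = 62,480 zł

62,960 zł > 62,480 zł, so the mainline income levy governs.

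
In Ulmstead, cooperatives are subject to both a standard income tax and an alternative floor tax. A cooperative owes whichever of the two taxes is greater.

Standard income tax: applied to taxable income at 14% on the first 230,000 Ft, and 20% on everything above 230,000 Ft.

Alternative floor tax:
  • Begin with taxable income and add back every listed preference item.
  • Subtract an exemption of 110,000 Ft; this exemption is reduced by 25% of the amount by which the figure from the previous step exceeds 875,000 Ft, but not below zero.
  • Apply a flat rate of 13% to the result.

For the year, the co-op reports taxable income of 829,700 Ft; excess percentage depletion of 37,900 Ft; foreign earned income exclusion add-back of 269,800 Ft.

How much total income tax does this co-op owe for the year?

152,140 Ft

Alternative floor tax:
  Adjusted income: 829,700 Ft + 37,900 Ft + 269,800 Ft = 1,137,400 Ft
  Exemption: 110,000 Ft − 25% × (1,137,400 Ft − 875,000 Ft) = 110,000 Ft − 65,600 Ft = 44,400 Ft
  Base: 1,137,400 Ft − 44,400 Ft = 1,093,000 Ft
  1,093,000 Ft × 13% = 142,090 Ft

Standard income tax:
  230,000 Ft × 14% = 32,200 Ft
  599,700 Ft × 20% = 119,940 Ft
  → 152,140 Ft

152,140 Ft > 142,090 Ft, so the standard income tax governs.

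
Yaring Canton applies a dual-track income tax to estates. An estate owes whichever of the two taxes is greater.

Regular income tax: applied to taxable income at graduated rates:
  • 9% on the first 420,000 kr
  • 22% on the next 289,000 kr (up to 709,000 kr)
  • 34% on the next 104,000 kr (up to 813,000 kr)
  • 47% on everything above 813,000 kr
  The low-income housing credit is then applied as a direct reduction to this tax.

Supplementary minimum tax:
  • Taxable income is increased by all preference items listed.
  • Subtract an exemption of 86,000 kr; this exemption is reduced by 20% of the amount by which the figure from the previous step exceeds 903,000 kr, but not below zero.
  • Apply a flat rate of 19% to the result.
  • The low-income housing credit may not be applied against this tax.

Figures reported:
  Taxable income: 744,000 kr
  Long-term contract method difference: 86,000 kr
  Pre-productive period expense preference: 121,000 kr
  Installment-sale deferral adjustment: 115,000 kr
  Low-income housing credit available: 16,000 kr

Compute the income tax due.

Supplementary minimum tax:
  Adjusted income: 744,000 kr + 86,000 kr + 121,000 kr + 115,000 kr = 1,066,000 kr
  Exemption: 86,000 kr − 20% × (1,066,000 kr − 903,000 kr) = 86,000 kr − 32,600 kr = 53,400 kr
  Base: 1,066,000 kr − 53,400 kr = 1,012,600 kr
  1,012,600 kr × 19% = 192,394 kr

Regular income tax:
  420,000 kr × 9% = 37,800 kr
  289,000 kr × 22% = 63,580 kr
  35,000 kr × 34% = 11,900 kr
  → 113,280 kr
  Less low-income housing credit 16,000 kr → 97,280 kr

192,394 kr > 97,280 kr, so the supplementary minimum tax is the binding amount.

192,394 kr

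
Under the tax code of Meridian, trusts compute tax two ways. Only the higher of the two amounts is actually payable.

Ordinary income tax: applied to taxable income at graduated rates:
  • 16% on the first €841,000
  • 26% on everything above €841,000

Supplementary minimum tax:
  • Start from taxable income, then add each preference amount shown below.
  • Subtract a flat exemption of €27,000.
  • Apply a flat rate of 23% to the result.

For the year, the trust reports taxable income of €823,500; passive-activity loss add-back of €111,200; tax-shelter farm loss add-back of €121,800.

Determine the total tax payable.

€236,785

Supplementary minimum tax:
  Adjusted income: €823,500 + €111,200 + €121,800 = €1,056,500
  Less exemption €27,000 → base €1,029,500
  €1,029,500 × 23% = €236,785

Ordinary income tax:
  €823,500 × 16% = €131,760

€236,785 > €131,760, so the supplementary minimum tax is the binding amount.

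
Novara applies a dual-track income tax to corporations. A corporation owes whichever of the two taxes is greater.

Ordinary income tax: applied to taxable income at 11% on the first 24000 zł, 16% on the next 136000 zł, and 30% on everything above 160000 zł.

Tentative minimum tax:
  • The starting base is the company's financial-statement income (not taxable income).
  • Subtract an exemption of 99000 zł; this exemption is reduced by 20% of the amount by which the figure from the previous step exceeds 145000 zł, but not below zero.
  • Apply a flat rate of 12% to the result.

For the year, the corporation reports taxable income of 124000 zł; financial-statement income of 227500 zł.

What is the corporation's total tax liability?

18640 zł

Tentative minimum tax:
  Base (financial-statement income): 227500 zł
  Exemption: 99000 zł − 20% × (227500 zł − 145000 zł) = 99000 zł − 16500 zł = 82500 zł
  Base: 227500 zł − 82500 zł = 145000 zł
  145000 zł × 12% = 17400 zł

Ordinary income tax:
  24000 zł × 11% = 2640 zł
  100000 zł × 16% = 16000 zł
  → 18640 zł

18640 zł > 17400 zł, so the ordinary income tax governs.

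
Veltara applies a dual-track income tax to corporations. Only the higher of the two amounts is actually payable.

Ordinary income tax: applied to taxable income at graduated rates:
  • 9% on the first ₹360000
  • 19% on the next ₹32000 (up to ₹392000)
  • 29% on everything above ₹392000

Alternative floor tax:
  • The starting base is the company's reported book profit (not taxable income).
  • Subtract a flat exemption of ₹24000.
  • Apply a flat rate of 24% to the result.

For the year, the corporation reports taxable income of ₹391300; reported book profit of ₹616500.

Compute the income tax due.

₹142200

Alternative floor tax:
  Base (reported book profit): ₹616500
  Less exemption ₹24000 → base ₹592500
  ₹592500 × 24% = ₹142200

Ordinary income tax:
  ₹360000 × 9% = ₹32400
  ₹31300 × 19% = ₹5947
  → ₹38347

₹142200 > ₹38347, so the alternative floor tax is the binding amount.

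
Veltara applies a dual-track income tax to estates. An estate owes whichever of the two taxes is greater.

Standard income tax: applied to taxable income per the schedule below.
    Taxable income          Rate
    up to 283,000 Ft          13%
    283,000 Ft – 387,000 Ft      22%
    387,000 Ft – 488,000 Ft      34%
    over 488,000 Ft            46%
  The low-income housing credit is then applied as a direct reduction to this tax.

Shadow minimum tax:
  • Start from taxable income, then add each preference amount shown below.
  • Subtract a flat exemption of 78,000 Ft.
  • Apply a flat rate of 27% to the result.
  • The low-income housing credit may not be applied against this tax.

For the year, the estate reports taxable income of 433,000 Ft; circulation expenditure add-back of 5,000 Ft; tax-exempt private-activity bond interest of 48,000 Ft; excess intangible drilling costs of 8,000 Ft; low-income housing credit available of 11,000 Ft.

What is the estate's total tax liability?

Shadow minimum tax:
  Adjusted income: 433,000 Ft + 5,000 Ft + 48,000 Ft + 8,000 Ft = 494,000 Ft
  Less exemption 78,000 Ft → base 416,000 Ft
  416,000 Ft × 27% = 112,320 Ft

Standard income tax:
  283,000 Ft × 13% = 36,790 Ft
  104,000 Ft × 22% = 22,880 Ft
  46,000 Ft × 34% = 15,640 Ft
  → 75,310 Ft
  Less low-income housing credit 11,000 Ft → 64,310 Ft

112,320 Ft > 64,310 Ft, so the shadow minimum tax is the binding amount.

112,320 Ft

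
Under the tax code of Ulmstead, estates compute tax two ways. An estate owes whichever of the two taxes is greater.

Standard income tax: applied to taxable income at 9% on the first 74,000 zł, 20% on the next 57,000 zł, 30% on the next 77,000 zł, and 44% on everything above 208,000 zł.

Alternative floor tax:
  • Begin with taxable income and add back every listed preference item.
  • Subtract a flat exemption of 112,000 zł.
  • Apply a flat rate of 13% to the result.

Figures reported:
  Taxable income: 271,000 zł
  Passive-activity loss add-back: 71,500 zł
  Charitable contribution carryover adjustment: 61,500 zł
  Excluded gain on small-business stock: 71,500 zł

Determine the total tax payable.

Alternative floor tax:
  Adjusted income: 271,000 zł + 71,500 zł + 61,500 zł + 71,500 zł = 475,500 zł
  Less exemption 112,000 zł → base 363,500 zł
  363,500 zł × 13% = 47,255 zł

Standard income tax:
  74,000 zł × 9% = 6,660 zł
  57,000 zł × 20% = 11,400 zł
  77,000 zł × 30% = 23,100 zł
  63,000 zł × 44% = 27,720 zł
  → 68,880 zł

68,880 zł > 47,255 zł, so the standard income tax governs.

68,880 zł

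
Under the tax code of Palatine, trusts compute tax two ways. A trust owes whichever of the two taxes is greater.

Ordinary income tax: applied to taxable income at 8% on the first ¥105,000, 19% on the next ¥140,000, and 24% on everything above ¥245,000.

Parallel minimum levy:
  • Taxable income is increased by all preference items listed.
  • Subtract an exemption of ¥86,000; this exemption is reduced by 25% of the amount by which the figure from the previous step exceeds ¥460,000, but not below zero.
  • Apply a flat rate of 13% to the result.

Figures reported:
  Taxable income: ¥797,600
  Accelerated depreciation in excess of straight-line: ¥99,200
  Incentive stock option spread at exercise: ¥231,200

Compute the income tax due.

Parallel minimum levy:
  Adjusted income: ¥797,600 + ¥99,200 + ¥231,200 = ¥1,128,000
  Exemption: 25% × (¥1,128,000 − ¥460,000) = ¥167,000 ≥ ¥86,000, so the exemption is fully phased out
  Base: ¥1,128,000 − ¥0 = ¥1,128,000
  ¥1,128,000 × 13% = ¥146,640

Ordinary income tax:
  ¥105,000 × 8% = ¥8,400
  ¥140,000 × 19% = ¥26,600
  ¥552,600 × 24% = ¥132,624
  → ¥167,624

¥167,624 > ¥146,640, so the ordinary income tax governs.

¥167,624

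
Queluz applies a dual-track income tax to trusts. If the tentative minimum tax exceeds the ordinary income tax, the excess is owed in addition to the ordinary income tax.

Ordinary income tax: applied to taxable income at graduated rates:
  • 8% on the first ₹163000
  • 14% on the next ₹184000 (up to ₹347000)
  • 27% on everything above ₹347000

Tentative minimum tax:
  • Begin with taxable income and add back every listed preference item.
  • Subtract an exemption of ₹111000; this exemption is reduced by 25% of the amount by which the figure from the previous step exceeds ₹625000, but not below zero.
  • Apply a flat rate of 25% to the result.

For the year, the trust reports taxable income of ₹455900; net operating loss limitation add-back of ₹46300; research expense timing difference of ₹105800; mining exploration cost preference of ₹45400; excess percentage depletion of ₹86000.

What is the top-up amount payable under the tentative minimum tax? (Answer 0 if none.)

Ordinary income tax:
  ₹163000 × 8% = ₹13040
  ₹184000 × 14% = ₹25760
  ₹108900 × 27% = ₹29403
  → ₹68203

Tentative minimum tax:
  Adjusted income: ₹455900 + ₹46300 + ₹105800 + ₹45400 + ₹86000 = ₹739400
  Exemption: ₹111000 − 25% × (₹739400 − ₹625000) = ₹111000 − ₹28600 = ₹82400
  Base: ₹739400 − ₹82400 = ₹657000
  ₹657000 × 25% = ₹164250

Excess of tentative minimum tax over ordinary income tax: ₹164250 − ₹68203 = ₹96047.

₹96047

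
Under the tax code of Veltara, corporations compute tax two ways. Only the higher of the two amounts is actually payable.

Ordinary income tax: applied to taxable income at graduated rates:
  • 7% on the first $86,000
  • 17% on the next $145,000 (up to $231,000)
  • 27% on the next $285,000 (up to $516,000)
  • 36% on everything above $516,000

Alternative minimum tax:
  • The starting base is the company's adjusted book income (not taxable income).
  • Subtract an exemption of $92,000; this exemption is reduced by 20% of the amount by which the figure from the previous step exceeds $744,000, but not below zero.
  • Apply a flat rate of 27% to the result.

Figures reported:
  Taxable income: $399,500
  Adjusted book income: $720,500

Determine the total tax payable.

Alternative minimum tax:
  Base (adjusted book income): $720,500
  Exemption: $720,500 ≤ $744,000, so full $92,000 applies
  Base: $720,500 − $92,000 = $628,500
  $628,500 × 27% = $169,695

Ordinary income tax:
  $86,000 × 7% = $6,020
  $145,000 × 17% = $24,650
  $168,500 × 27% = $45,495
  → $76,165

$169,695 > $76,165, so the alternative minimum tax is the binding amount.

$169,695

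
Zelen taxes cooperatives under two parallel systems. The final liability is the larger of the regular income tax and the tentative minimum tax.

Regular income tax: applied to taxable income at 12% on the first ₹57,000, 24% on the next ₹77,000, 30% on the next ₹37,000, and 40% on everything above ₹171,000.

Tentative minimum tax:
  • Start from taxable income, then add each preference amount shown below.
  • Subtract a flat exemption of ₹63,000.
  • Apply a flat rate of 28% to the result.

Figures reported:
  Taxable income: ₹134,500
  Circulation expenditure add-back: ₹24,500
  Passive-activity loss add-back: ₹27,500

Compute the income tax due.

Tentative minimum tax:
  Adjusted income: ₹134,500 + ₹24,500 + ₹27,500 = ₹186,500
  Less exemption ₹63,000 → base ₹123,500
  ₹123,500 × 28% = ₹34,580

Regular income tax:
  ₹57,000 × 12% = ₹6,840
  ₹77,000 × 24% = ₹18,480
  ₹500 × 30% = ₹150
  → ₹25,470

₹34,580 > ₹25,470, so the tentative minimum tax is the binding amount.

₹34,580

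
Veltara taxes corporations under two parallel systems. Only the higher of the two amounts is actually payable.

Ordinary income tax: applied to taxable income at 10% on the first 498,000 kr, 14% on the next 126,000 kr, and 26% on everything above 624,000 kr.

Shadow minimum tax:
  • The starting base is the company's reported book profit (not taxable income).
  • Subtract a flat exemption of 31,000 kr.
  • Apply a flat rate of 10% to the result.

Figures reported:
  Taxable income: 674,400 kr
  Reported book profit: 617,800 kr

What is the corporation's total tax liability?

80,544 kr

Shadow minimum tax:
  Base (reported book profit): 617,800 kr
  Less exemption 31,000 kr → base 586,800 kr
  586,800 kr × 10% = 58,680 kr

Ordinary income tax:
  498,000 kr × 10% = 49,800 kr
  126,000 kr × 14% = 17,640 kr
  50,400 kr × 26% = 13,104 kr
  → 80,544 kr

80,544 kr > 58,680 kr, so the ordinary income tax governs.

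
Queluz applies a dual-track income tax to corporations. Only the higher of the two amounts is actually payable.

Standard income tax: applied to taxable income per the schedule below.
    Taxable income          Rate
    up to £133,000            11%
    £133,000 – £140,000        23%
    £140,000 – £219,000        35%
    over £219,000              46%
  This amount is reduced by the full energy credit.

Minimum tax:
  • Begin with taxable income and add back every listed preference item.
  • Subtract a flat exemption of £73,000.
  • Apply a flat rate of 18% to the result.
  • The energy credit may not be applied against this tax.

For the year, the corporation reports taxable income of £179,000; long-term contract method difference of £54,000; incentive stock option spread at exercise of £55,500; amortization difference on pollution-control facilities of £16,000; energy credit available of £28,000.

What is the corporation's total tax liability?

Standard income tax:
  £133,000 × 11% = £14,630
  £7,000 × 23% = £1,610
  £39,000 × 35% = £13,650
  → £29,890
  Less energy credit £28,000 → £1,890

Minimum tax:
  Adjusted income: £179,000 + £54,000 + £55,500 + £16,000 = £304,500
  Less exemption £73,000 → base £231,500
  £231,500 × 18% = £41,670

£41,670 > £1,890, so the minimum tax is the binding amount.

£41,670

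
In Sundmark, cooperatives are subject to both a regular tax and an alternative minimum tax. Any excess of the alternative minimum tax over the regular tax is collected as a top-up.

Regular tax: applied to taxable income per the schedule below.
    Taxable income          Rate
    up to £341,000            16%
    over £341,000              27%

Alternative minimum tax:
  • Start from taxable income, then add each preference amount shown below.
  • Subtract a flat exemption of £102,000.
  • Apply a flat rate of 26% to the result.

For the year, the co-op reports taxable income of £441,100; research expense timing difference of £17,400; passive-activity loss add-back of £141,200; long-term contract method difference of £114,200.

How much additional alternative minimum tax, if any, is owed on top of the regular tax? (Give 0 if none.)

Alternative minimum tax:
  Adjusted income: £441,100 + £17,400 + £141,200 + £114,200 = £713,900
  Less exemption £102,000 → base £611,900
  £611,900 × 26% = £159,094

Regular tax:
  £341,000 × 16% = £54,560
  £100,100 × 27% = £27,027
  → £81,587

Excess of alternative minimum tax over regular tax: £159,094 − £81,587 = £77,507.

£77,507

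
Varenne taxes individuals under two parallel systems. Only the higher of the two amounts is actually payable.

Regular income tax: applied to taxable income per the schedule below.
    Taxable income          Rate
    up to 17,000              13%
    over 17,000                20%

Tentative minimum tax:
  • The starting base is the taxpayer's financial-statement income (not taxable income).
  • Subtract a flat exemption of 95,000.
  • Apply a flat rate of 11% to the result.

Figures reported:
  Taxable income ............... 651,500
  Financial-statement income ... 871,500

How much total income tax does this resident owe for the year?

129,110

Regular income tax:
  17,000 × 13% = 2,210
  634,500 × 20% = 126,900
  → 129,110

Tentative minimum tax:
  Base (financial-statement income): 871,500
  Less exemption 95,000 → base 776,500
  776,500 × 11% = 85,415

129,110 > 85,415, so the regular income tax governs.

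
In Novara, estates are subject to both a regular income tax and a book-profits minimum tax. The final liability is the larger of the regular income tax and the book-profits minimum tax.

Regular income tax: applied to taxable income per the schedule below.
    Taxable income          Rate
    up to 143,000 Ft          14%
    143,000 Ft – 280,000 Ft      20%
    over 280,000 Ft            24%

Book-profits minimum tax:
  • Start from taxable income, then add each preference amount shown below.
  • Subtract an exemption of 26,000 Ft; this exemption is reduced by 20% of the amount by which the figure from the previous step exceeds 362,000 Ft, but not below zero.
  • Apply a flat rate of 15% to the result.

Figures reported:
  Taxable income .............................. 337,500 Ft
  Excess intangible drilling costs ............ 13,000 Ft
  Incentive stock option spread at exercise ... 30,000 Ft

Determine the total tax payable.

Book-profits minimum tax:
  Adjusted income: 337,500 Ft + 13,000 Ft + 30,000 Ft = 380,500 Ft
  Exemption: 26,000 Ft − 20% × (380,500 Ft − 362,000 Ft) = 26,000 Ft − 3,700 Ft = 22,300 Ft
  Base: 380,500 Ft − 22,300 Ft = 358,200 Ft
  358,200 Ft × 15% = 53,730 Ft

Regular income tax:
  143,000 Ft × 14% = 20,020 Ft
  137,000 Ft × 20% = 27,400 Ft
  57,500 Ft × 24% = 13,800 Ft
  → 61,220 Ft

61,220 Ft > 53,730 Ft, so the regular income tax governs.

61,220 Ft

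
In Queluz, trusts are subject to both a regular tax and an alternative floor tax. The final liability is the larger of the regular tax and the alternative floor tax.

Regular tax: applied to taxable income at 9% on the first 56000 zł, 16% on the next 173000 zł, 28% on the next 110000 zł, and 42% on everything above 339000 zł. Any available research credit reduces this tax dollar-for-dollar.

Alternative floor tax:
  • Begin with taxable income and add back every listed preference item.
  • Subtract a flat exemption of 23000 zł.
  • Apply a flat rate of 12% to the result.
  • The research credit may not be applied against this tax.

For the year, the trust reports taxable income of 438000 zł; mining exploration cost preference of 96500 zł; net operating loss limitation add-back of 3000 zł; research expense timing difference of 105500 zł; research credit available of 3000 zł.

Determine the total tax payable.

Regular tax:
  56000 zł × 9% = 5040 zł
  173000 zł × 16% = 27680 zł
  110000 zł × 28% = 30800 zł
  99000 zł × 42% = 41580 zł
  → 105100 zł
  Less research credit 3000 zł → 102100 zł

Alternative floor tax:
  Adjusted income: 438000 zł + 96500 zł + 3000 zł + 105500 zł = 643000 zł
  Less exemption 23000 zł → base 620000 zł
  620000 zł × 12% = 74400 zł

102100 zł > 74400 zł, so the regular tax governs.

102100 zł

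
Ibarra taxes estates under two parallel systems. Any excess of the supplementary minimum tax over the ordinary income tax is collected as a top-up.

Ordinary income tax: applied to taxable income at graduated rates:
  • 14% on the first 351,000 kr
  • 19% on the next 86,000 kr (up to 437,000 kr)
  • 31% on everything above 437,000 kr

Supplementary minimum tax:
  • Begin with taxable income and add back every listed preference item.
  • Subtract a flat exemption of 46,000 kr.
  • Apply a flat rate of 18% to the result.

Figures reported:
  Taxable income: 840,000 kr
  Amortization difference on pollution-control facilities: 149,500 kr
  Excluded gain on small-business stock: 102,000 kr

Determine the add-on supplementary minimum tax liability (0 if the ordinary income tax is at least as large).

Ordinary income tax:
  351,000 kr × 14% = 49,140 kr
  86,000 kr × 19% = 16,340 kr
  403,000 kr × 31% = 124,930 kr
  → 190,410 kr

Supplementary minimum tax:
  Adjusted income: 840,000 kr + 149,500 kr + 102,000 kr = 1,091,500 kr
  Less exemption 46,000 kr → base 1,045,500 kr
  1,045,500 kr × 18% = 188,190 kr

188,190 kr ≤ 190,410 kr, so no add-on is due.

0 kr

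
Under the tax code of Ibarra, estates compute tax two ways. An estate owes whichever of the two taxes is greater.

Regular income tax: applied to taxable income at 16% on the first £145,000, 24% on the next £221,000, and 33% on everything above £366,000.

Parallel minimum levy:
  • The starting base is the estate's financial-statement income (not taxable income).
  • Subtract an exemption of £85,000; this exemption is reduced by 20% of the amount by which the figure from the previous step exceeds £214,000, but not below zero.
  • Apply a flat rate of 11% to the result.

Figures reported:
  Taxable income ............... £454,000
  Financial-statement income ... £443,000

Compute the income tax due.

£105,280

Regular income tax:
  £145,000 × 16% = £23,200
  £221,000 × 24% = £53,040
  £88,000 × 33% = £29,040
  → £105,280

Parallel minimum levy:
  Base (financial-statement income): £443,000
  Exemption: £85,000 − 20% × (£443,000 − £214,000) = £85,000 − £45,800 = £39,200
  Base: £443,000 − £39,200 = £403,800
  £403,800 × 11% = £44,418

£105,280 > £44,418, so the regular income tax governs.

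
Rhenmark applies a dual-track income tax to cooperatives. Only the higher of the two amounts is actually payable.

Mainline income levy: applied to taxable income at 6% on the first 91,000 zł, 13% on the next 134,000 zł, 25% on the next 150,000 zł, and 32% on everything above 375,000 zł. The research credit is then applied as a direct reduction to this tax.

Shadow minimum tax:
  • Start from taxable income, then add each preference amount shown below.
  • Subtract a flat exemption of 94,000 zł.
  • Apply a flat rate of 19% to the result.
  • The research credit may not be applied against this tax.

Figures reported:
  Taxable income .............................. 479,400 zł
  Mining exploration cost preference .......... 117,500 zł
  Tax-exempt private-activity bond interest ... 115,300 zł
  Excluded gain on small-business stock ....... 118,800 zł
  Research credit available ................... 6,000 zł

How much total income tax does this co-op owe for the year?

Mainline income levy:
  91,000 zł × 6% = 5,460 zł
  134,000 zł × 13% = 17,420 zł
  150,000 zł × 25% = 37,500 zł
  104,400 zł × 32% = 33,408 zł
  → 93,788 zł
  Less research credit 6,000 zł → 87,788 zł

Shadow minimum tax:
  Adjusted income: 479,400 zł + 117,500 zł + 115,300 zł + 118,800 zł = 831,000 zł
  Less exemption 94,000 zł → base 737,000 zł
  737,000 zł × 19% = 140,030 zł

140,030 zł > 87,788 zł, so the shadow minimum tax is the binding amount.

140,030 zł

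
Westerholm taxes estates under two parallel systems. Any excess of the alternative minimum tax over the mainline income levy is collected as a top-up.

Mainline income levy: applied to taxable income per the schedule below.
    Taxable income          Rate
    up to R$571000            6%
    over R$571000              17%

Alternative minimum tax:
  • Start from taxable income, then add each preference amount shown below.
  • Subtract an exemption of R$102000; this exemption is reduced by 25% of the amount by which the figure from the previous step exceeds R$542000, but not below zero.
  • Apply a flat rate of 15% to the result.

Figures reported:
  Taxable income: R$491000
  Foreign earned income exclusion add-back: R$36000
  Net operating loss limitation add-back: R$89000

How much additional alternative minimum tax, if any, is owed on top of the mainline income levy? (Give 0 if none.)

R$50415

Mainline income levy:
  R$491000 × 6% = R$29460

Alternative minimum tax:
  Adjusted income: R$491000 + R$36000 + R$89000 = R$616000
  Exemption: R$102000 − 25% × (R$616000 − R$542000) = R$102000 − R$18500 = R$83500
  Base: R$616000 − R$83500 = R$532500
  R$532500 × 15% = R$79875

Excess of alternative minimum tax over mainline income levy: R$79875 − R$29460 = R$50415.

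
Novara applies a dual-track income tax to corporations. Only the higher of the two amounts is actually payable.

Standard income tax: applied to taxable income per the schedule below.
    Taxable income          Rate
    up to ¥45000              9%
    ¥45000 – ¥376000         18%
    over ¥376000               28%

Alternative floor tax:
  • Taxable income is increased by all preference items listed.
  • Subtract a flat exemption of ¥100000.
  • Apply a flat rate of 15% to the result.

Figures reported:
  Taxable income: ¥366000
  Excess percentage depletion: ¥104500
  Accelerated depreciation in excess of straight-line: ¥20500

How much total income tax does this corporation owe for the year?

Alternative floor tax:
  Adjusted income: ¥366000 + ¥104500 + ¥20500 = ¥491000
  Less exemption ¥100000 → base ¥391000
  ¥391000 × 15% = ¥58650

Standard income tax:
  ¥45000 × 9% = ¥4050
  ¥321000 × 18% = ¥57780
  → ¥61830

¥61830 > ¥58650, so the standard income tax governs.

¥61830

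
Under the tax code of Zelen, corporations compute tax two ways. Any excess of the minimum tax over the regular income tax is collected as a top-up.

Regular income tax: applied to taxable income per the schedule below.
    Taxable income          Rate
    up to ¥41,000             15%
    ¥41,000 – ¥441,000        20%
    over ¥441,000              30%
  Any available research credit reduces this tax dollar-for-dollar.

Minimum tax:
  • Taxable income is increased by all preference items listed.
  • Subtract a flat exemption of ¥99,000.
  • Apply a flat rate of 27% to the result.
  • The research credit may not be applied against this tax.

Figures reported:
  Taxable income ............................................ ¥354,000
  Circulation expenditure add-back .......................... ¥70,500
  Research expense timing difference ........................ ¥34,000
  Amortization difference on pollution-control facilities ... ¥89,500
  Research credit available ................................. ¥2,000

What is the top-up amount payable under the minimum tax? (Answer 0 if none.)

¥54,480

Minimum tax:
  Adjusted income: ¥354,000 + ¥70,500 + ¥34,000 + ¥89,500 = ¥548,000
  Less exemption ¥99,000 → base ¥449,000
  ¥449,000 × 27% = ¥121,230

Regular income tax:
  ¥41,000 × 15% = ¥6,150
  ¥313,000 × 20% = ¥62,600
  → ¥68,750
  Less research credit ¥2,000 → ¥66,750

Excess of minimum tax over regular income tax: ¥121,230 − ¥66,750 = ¥54,480.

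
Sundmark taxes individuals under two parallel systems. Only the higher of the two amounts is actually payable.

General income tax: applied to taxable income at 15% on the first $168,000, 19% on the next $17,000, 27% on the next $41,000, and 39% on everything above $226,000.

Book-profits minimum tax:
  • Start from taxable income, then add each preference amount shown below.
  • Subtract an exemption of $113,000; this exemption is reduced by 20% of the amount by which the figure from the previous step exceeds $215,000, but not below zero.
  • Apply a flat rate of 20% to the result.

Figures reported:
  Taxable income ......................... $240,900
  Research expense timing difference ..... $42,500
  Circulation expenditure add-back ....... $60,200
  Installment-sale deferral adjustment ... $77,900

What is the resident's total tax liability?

Book-profits minimum tax:
  Adjusted income: $240,900 + $42,500 + $60,200 + $77,900 = $421,500
  Exemption: $113,000 − 20% × ($421,500 − $215,000) = $113,000 − $41,300 = $71,700
  Base: $421,500 − $71,700 = $349,800
  $349,800 × 20% = $69,960

General income tax:
  $168,000 × 15% = $25,200
  $17,000 × 19% = $3,230
  $41,000 × 27% = $11,070
  $14,900 × 39% = $5,811
  → $45,311

$69,960 > $45,311, so the book-profits minimum tax is the binding amount.

$69,960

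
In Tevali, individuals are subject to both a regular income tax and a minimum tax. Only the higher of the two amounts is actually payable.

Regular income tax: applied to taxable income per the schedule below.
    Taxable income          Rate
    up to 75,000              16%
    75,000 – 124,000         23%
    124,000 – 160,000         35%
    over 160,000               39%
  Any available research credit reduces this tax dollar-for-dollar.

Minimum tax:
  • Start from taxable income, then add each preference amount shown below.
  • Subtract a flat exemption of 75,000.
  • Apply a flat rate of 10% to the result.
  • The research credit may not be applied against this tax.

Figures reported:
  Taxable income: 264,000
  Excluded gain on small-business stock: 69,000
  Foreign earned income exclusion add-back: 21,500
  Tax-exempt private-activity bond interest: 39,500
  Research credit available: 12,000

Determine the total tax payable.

Minimum tax:
  Adjusted income: 264,000 + 69,000 + 21,500 + 39,500 = 394,000
  Less exemption 75,000 → base 319,000
  319,000 × 10% = 31,900

Regular income tax:
  75,000 × 16% = 12,000
  49,000 × 23% = 11,270
  36,000 × 35% = 12,600
  104,000 × 39% = 40,560
  → 76,430
  Less research credit 12,000 → 64,430

64,430 > 31,900, so the regular income tax governs.

64,430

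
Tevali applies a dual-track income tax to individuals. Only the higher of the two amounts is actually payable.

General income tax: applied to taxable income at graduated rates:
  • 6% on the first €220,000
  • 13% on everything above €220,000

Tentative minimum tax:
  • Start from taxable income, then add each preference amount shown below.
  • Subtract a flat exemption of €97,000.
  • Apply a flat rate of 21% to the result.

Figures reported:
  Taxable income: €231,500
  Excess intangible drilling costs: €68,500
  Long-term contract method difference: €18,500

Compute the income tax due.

Tentative minimum tax:
  Adjusted income: €231,500 + €68,500 + €18,500 = €318,500
  Less exemption €97,000 → base €221,500
  €221,500 × 21% = €46,515

General income tax:
  €220,000 × 6% = €13,200
  €11,500 × 13% = €1,495
  → €14,695

€46,515 > €14,695, so the tentative minimum tax is the binding amount.

€46,515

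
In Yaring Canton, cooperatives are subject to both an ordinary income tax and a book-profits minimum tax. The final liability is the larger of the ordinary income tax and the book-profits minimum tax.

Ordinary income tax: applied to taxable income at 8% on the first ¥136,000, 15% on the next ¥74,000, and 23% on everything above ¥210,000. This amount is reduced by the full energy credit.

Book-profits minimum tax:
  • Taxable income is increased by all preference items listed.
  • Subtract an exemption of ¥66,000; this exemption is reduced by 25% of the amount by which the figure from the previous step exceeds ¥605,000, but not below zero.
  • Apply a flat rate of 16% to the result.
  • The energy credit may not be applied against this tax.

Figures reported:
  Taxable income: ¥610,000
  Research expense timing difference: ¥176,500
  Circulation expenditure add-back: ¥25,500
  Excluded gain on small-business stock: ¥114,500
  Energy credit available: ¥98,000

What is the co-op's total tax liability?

¥148,240

Book-profits minimum tax:
  Adjusted income: ¥610,000 + ¥176,500 + ¥25,500 + ¥114,500 = ¥926,500
  Exemption: 25% × (¥926,500 − ¥605,000) = ¥80,375 ≥ ¥66,000, so the exemption is fully phased out
  Base: ¥926,500 − ¥0 = ¥926,500
  ¥926,500 × 16% = ¥148,240

Ordinary income tax:
  ¥136,000 × 8% = ¥10,880
  ¥74,000 × 15% = ¥11,100
  ¥400,000 × 23% = ¥92,000
  → ¥113,980
  Less energy credit ¥98,000 → ¥15,980

¥148,240 > ¥15,980, so the book-profits minimum tax is the binding amount.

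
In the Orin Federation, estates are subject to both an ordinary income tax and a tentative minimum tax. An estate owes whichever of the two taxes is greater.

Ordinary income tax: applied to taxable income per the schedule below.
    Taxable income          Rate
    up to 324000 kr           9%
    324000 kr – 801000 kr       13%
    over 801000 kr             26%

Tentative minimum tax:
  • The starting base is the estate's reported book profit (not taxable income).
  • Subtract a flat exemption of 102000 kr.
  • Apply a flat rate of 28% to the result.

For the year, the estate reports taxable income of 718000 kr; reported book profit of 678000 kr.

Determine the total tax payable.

Ordinary income tax:
  324000 kr × 9% = 29160 kr
  394000 kr × 13% = 51220 kr
  → 80380 kr

Tentative minimum tax:
  Base (reported book profit): 678000 kr
  Less exemption 102000 kr → base 576000 kr
  576000 kr × 28% = 161280 kr

161280 kr > 80380 kr, so the tentative minimum tax is the binding amount.

161280 kr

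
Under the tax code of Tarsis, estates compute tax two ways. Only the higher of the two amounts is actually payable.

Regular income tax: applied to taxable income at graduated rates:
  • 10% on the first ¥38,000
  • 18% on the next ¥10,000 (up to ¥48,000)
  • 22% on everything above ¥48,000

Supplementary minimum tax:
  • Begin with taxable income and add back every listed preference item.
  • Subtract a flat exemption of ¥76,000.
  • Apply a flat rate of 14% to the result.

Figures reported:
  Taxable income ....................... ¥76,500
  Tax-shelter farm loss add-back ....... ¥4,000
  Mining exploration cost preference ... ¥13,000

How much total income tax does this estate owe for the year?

Regular income tax:
  ¥38,000 × 10% = ¥3,800
  ¥10,000 × 18% = ¥1,800
  ¥28,500 × 22% = ¥6,270
  → ¥11,870

Supplementary minimum tax:
  Adjusted income: ¥76,500 + ¥4,000 + ¥13,000 = ¥93,500
  Less exemption ¥76,000 → base ¥17,500
  ¥17,500 × 14% = ¥2,450

¥11,870 > ¥2,450, so the regular income tax governs.

¥11,870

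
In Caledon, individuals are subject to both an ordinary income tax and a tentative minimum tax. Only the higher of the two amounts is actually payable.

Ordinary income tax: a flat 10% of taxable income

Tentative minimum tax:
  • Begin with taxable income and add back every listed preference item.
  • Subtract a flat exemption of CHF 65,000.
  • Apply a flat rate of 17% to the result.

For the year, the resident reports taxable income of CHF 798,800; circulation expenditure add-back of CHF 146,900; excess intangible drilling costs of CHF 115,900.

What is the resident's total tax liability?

Ordinary income tax:
  CHF 798,800 × 10% = CHF 79,880

Tentative minimum tax:
  Adjusted income: CHF 798,800 + CHF 146,900 + CHF 115,900 = CHF 1,061,600
  Less exemption CHF 65,000 → base CHF 996,600
  CHF 996,600 × 17% = CHF 169,422

CHF 169,422 > CHF 79,880, so the tentative minimum tax is the binding amount.

CHF 169,422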